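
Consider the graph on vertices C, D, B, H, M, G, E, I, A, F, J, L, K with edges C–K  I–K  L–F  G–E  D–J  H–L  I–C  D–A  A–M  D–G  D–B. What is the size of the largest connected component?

Starting from F we can reach F, H, L. That is one component of size 3.
Starting from C we can reach C, I, K. That is one component of size 3.
Starting from A we can reach A, B, D, E, G, J, M. That is one component of size 7.
The largest has 7 vertices.

7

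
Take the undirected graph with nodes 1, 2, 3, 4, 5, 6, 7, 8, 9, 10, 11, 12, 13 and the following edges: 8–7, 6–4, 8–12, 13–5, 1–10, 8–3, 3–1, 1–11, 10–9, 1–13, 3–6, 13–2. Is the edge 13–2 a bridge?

Yes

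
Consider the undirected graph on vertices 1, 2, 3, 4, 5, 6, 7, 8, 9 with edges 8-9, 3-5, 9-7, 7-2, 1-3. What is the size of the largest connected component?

4 is isolated — a component by itself.
6 is isolated — a component by itself.
Starting from 1 we can reach 1, 3, 5. That is one component of size 3.
Starting from 2 we can reach 2, 7, 8, 9. That is one component of size 4.
The largest has 4 vertices.

4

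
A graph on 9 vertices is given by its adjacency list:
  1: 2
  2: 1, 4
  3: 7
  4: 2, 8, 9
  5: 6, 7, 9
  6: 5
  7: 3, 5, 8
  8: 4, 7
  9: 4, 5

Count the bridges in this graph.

4

The edges on the cycle 5-7-8-4-9-5 are not bridges since each lies on that cycle.
But removing 3-7 disconnects 3 from 7; removing 5-6 disconnects 5 from 6; removing 4-2 disconnects 4 from 2; removing 2-1 disconnects 2 from 1 — these are bridges.
That makes 4 bridges.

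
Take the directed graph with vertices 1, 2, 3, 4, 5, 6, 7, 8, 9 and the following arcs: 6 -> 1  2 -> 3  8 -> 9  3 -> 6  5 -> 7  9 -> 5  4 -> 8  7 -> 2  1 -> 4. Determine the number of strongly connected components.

1

{1, 2, 3, 4, 5, 6, 7, 8, 9} are all mutually reachable — one SCC of size 9.
That gives 1 strongly connected component.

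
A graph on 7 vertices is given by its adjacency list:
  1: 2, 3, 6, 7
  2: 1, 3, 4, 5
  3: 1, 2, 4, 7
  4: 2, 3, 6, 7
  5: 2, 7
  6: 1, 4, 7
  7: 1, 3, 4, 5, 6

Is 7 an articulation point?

No

Deleting 7 leaves 1 component (was 1) (its neighbors 1, 3, 4, 5, 6 remain connected to each other), so 7 is not a cut vertex.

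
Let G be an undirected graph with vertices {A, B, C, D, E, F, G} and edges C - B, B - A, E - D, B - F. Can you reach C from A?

From A we can reach A, B, C, F, which includes C.

Yes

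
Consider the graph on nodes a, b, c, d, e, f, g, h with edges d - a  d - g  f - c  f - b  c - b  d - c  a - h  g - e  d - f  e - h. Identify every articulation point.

d

Removing d increases the component count from 1 to 2, so d is a cut vertex.
By contrast removing e leaves 1 component; it is not a cut vertex. No other vertex is a cut vertex either.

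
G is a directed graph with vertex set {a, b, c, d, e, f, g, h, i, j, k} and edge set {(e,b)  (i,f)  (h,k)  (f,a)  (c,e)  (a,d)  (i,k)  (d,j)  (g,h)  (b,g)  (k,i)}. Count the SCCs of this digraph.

10

{i, k} are all mutually reachable — one SCC of size 2.
{j} is an SCC by itself.
{e} is an SCC by itself.
{d} is an SCC by itself.
{h} is an SCC by itself.
(and 5 more singleton SCCs)
That gives 10 strongly connected components.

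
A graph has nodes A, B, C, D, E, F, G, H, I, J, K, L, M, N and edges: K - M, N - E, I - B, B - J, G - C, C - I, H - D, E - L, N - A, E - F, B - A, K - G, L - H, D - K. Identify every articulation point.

Removing B increases the component count from 1 to 2, so B is a cut vertex.
Removing E increases the component count from 1 to 2, so E is a cut vertex.
Removing K increases the component count from 1 to 2, so K is a cut vertex.
By contrast removing A leaves 1 component; it is not a cut vertex. No other vertex is a cut vertex either.

B, E, K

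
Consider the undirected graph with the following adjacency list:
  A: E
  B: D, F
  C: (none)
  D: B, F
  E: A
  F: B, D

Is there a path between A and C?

The component containing A is {A, E}, and C is not in it.

No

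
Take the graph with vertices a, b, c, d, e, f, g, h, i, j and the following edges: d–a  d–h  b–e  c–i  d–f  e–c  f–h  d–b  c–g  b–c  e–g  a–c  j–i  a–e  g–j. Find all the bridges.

none

The edges on the cycle d-f-h-d are not bridges since each lies on that cycle.
Every edge lies on some cycle, so there are no bridges.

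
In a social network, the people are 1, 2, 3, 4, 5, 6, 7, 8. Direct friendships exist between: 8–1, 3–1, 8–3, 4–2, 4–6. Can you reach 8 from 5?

The component containing 5 is {5}, and 8 is not in it.

No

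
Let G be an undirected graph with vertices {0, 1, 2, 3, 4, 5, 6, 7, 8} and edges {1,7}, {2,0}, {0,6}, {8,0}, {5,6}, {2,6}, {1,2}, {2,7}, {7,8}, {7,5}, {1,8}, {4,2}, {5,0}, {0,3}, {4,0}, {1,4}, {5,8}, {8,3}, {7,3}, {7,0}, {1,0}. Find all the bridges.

none

The edges on the cycle 4-2-6-0-4 are not bridges since each lies on that cycle.
Every edge lies on some cycle, so there are no bridges.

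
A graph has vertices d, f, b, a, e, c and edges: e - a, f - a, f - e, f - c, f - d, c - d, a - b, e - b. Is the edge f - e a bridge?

No

After removing f - e, the path f-a-e still connects them, so the edge is not a bridge.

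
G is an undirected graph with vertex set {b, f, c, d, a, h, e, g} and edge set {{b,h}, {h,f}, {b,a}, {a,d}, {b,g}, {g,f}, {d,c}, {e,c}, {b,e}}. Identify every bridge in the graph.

none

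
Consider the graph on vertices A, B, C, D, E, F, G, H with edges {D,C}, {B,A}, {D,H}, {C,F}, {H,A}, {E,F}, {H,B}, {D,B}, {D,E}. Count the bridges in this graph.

0

The edges on the cycle D-E-F-C-D are not bridges since each lies on that cycle.
Every edge lies on some cycle, so there are no bridges.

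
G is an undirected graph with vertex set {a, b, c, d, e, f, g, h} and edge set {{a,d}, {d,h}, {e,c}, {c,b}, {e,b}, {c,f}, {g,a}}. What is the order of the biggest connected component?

4

Starting from a we can reach a, d, g, h. That is one component of size 4.
Starting from b we can reach b, c, e, f. That is one component of size 4.
The largest has 4 vertices.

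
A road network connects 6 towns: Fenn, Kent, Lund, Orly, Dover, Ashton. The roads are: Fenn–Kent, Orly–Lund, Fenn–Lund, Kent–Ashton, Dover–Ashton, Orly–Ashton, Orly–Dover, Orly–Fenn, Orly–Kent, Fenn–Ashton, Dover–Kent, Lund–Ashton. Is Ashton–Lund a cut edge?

After removing Ashton–Lund, the path Ashton-Orly-Lund still connects them, so the edge is not a bridge.

No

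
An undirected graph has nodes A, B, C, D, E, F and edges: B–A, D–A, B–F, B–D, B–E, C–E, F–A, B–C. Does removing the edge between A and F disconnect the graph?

After removing A–F, the path A-B-F still connects them, so the edge is not a bridge.

No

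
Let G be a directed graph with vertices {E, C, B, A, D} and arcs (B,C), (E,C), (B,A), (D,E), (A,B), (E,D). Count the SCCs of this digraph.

{D, E} are all mutually reachable — one SCC of size 2.
{A, B} are all mutually reachable — one SCC of size 2.
{C} is an SCC by itself.
That gives 3 strongly connected components.

3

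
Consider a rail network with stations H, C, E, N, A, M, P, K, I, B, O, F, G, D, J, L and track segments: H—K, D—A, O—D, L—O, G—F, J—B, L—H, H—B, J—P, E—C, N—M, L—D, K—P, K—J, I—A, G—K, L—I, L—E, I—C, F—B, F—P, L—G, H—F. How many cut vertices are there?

1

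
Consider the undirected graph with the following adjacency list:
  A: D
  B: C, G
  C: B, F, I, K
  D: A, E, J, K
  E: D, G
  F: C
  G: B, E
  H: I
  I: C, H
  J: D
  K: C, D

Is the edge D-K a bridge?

No

After removing D-K, the path D-E-G-B-C-K still connects them, so the edge is not a bridge.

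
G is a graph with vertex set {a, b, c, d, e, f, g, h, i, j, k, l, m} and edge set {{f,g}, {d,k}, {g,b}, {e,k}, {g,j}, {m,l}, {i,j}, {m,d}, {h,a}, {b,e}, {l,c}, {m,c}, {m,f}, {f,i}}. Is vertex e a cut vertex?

No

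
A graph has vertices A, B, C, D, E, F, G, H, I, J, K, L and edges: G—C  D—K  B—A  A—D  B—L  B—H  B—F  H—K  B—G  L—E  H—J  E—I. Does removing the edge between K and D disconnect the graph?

No

After removing K—D, the path K-H-B-A-D still connects them, so the edge is not a bridge.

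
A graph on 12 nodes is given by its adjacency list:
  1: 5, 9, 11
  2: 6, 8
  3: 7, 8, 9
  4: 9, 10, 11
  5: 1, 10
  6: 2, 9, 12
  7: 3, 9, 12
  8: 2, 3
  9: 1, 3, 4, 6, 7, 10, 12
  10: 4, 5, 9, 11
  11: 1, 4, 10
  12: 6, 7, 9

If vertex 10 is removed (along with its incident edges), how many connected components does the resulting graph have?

With 10 gone, the remaining components are: {1, 2, 3, 4, 5, 6, 7, 8, 9, 11, 12}.
That is 1 component.

1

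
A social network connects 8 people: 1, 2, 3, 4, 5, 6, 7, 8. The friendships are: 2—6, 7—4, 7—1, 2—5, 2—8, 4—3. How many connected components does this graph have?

Starting from 2 we can reach 2, 5, 6, 8. That is one component of size 4.
Starting from 1 we can reach 1, 3, 4, 7. That is one component of size 4.
Total: 2 components.

2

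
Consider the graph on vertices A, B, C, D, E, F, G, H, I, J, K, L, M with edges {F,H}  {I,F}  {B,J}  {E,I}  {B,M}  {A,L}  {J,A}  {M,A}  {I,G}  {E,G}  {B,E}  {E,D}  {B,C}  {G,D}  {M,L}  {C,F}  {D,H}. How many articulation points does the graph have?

Removing B increases the component count from 2 to 3, so B is a cut vertex.
By contrast removing C leaves 2 components; it is not a cut vertex. No other vertex is a cut vertex either.

1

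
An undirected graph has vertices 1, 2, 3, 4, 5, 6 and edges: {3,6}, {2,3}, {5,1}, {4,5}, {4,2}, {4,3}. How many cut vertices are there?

3

Removing 3 increases the component count from 1 to 2, so 3 is a cut vertex.
Removing 4 increases the component count from 1 to 2, so 4 is a cut vertex.
Removing 5 increases the component count from 1 to 2, so 5 is a cut vertex.
By contrast removing 2 leaves 1 component; it is not a cut vertex. No other vertex is a cut vertex either.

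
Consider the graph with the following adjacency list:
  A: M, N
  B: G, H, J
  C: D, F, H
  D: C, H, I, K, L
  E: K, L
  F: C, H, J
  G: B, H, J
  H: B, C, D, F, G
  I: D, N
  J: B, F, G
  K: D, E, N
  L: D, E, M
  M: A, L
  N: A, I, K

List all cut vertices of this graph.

Removing D increases the component count from 1 to 2, so D is a cut vertex.
By contrast removing G leaves 1 component; it is not a cut vertex. No other vertex is a cut vertex either.

D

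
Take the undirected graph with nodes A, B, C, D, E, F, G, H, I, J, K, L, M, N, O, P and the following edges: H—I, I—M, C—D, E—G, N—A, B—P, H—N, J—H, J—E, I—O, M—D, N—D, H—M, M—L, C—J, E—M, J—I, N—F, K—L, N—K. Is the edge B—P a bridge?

Removing B—P leaves no path between B and P: the component count goes from 2 to 3. So it is a bridge.

Yes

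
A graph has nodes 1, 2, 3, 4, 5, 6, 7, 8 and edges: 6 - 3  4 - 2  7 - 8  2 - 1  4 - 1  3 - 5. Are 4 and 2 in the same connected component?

Yes

From 4 we can reach 1, 2, 4, which includes 2.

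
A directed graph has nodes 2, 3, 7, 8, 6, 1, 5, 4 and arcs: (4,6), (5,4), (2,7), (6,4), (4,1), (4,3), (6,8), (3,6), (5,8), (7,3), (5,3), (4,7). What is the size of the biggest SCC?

{3, 4, 6, 7} are all mutually reachable — one SCC of size 4.
{2} is an SCC by itself.
{1} is an SCC by itself.
{5} is an SCC by itself.
{8} is an SCC by itself.
The largest has 4 vertices.

4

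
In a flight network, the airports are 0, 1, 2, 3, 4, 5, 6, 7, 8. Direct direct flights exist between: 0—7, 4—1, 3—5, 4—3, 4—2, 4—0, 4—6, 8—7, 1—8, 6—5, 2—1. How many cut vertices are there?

Removing 4 increases the component count from 1 to 2, so 4 is a cut vertex.
By contrast removing 2 leaves 1 component; it is not a cut vertex. No other vertex is a cut vertex either.

1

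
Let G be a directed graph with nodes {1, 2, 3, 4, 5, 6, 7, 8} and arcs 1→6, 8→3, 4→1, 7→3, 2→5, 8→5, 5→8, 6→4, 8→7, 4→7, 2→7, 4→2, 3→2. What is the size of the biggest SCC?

{2, 3, 5, 7, 8} are all mutually reachable — one SCC of size 5.
{1, 4, 6} are all mutually reachable — one SCC of size 3.
The largest has 5 vertices.

5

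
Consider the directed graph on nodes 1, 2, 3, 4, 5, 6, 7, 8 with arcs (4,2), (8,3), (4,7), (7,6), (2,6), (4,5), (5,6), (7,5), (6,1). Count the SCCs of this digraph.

8

{2} is an SCC by itself.
{6} is an SCC by itself.
{1} is an SCC by itself.
{4} is an SCC by itself.
{7} is an SCC by itself.
(and 3 more singleton SCCs)
That gives 8 strongly connected components.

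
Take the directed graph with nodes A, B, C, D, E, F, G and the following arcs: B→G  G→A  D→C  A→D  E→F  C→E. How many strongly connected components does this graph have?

{G} is an SCC by itself.
{F} is an SCC by itself.
{C} is an SCC by itself.
{E} is an SCC by itself.
{B} is an SCC by itself.
(and 2 more singleton SCCs)
That gives 7 strongly connected components.

7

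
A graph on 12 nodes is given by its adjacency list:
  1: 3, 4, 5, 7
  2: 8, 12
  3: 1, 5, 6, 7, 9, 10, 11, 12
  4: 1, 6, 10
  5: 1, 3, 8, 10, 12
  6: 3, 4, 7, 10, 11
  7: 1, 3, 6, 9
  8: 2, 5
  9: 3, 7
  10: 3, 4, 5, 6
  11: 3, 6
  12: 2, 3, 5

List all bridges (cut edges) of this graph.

The edges on the cycle 3-1-5-8-2-12-3 are not bridges since each lies on that cycle.
Every edge lies on some cycle, so there are no bridges.

none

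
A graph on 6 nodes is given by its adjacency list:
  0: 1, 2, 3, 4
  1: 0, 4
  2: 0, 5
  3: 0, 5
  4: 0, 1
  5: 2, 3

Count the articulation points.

Removing 0 increases the component count from 1 to 2, so 0 is a cut vertex.
By contrast removing 4 leaves 1 component; it is not a cut vertex. No other vertex is a cut vertex either.

1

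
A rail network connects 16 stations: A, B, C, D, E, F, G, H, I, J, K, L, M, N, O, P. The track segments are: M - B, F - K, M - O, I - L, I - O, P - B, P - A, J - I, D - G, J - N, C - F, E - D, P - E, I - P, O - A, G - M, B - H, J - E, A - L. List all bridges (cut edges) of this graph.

The edges on the cycle J-I-P-B-M-G-D-E-J are not bridges since each lies on that cycle.
But removing C - F disconnects C from F; removing B - H disconnects B from H; removing J - N disconnects J from N; removing F - K disconnects F from K — these are bridges.

B-H, C-F, F-K, J-N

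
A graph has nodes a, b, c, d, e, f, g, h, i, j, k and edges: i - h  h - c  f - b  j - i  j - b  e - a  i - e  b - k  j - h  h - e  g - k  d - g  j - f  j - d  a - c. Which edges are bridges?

none

The edges on the cycle j-d-g-k-b-j are not bridges since each lies on that cycle.
Every edge lies on some cycle, so there are no bridges.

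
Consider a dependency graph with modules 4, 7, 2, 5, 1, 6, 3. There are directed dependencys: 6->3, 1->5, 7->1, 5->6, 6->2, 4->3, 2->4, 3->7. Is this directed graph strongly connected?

From 1 we can reach every vertex (1, 2, 3, 4, 5, 6, 7), and every vertex can reach 1 (1, 2, 3, 4, 5, 6, 7). So the whole graph is one strongly connected component.

Yes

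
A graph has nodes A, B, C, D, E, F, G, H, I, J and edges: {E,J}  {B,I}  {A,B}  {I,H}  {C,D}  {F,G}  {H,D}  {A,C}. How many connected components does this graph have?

3

Starting from E we can reach E, J. That is one component of size 2.
Starting from F we can reach F, G. That is one component of size 2.
Starting from A we can reach A, B, C, D, H, I. That is one component of size 6.
Total: 3 components.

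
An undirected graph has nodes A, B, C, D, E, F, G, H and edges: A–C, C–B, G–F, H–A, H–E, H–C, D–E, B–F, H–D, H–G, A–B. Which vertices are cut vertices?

H

Removing H increases the component count from 1 to 2, so H is a cut vertex.
By contrast removing D leaves 1 component; it is not a cut vertex. No other vertex is a cut vertex either.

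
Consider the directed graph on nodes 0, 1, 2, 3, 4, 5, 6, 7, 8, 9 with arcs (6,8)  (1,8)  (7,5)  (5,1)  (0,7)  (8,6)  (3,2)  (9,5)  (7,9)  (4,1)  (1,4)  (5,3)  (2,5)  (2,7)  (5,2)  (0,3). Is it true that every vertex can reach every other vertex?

There is no directed path from 3 to 0, so the graph is not strongly connected.

No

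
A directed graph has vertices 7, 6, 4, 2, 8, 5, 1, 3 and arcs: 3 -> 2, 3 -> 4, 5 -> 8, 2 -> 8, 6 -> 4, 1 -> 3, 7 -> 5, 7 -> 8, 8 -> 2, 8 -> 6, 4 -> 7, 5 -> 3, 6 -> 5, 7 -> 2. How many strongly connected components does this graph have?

{2, 3, 4, 5, 6, 7, 8} are all mutually reachable — one SCC of size 7.
{1} is an SCC by itself.
That gives 2 strongly connected components.

2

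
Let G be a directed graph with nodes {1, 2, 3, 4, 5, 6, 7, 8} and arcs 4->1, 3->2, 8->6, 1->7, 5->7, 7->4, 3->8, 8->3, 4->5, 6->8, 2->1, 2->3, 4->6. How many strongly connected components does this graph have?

1

{1, 2, 3, 4, 5, 6, 7, 8} are all mutually reachable — one SCC of size 8.
That gives 1 strongly connected component.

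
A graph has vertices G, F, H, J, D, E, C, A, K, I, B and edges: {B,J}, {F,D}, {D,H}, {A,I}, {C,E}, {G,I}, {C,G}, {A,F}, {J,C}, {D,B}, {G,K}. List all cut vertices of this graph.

C, D, G

Removing C increases the component count from 1 to 2, so C is a cut vertex.
Removing D increases the component count from 1 to 2, so D is a cut vertex.
Removing G increases the component count from 1 to 2, so G is a cut vertex.
By contrast removing I leaves 1 component; it is not a cut vertex. No other vertex is a cut vertex either.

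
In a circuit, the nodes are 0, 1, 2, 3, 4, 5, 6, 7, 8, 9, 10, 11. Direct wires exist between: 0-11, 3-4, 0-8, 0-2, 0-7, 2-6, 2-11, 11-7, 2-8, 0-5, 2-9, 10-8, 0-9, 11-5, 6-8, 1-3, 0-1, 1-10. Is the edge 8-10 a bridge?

No

After removing 8-10, the path 8-0-1-10 still connects them, so the edge is not a bridge.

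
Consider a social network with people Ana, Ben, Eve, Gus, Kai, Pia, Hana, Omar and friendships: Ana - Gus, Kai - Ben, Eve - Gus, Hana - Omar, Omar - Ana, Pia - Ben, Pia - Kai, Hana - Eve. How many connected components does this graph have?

2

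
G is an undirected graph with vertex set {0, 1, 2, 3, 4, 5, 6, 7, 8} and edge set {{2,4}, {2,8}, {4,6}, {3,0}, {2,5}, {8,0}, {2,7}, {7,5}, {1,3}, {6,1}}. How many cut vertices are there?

1

Removing 2 increases the component count from 1 to 2, so 2 is a cut vertex.
By contrast removing 7 leaves 1 component; it is not a cut vertex. No other vertex is a cut vertex either.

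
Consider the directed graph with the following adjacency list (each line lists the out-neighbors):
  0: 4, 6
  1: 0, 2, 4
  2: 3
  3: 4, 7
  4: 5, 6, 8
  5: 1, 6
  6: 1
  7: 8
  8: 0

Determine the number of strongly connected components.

{0, 1, 2, 3, 4, 5, 6, 7, 8} are all mutually reachable — one SCC of size 9.
That gives 1 strongly connected component.

1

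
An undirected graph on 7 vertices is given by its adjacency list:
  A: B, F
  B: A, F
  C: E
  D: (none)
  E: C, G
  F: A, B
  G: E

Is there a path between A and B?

Yes

From A we can reach A, B, F, which includes B.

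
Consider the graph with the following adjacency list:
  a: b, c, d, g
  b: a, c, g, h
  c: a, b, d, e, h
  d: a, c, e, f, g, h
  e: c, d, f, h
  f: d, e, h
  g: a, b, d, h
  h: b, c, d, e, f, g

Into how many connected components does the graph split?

1

Starting from a we can reach a, b, c, d, e, f, g, h. That is one component of size 8.
Total: 1 component.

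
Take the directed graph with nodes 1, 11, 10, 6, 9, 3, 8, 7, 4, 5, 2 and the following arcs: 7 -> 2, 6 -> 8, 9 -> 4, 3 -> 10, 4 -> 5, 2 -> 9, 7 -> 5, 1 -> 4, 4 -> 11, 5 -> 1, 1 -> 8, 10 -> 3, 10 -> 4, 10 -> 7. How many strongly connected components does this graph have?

{1, 4, 5} are all mutually reachable — one SCC of size 3.
{3, 10} are all mutually reachable — one SCC of size 2.
{11} is an SCC by itself.
{8} is an SCC by itself.
{6} is an SCC by itself.
(and 3 more singleton SCCs)
That gives 8 strongly connected components.

8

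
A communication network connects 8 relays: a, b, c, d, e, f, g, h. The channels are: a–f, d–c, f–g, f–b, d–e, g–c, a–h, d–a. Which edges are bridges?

The edges on the cycle d-a-f-g-c-d are not bridges since each lies on that cycle.
But removing f–b disconnects f from b; removing a–h disconnects a from h; removing d–e disconnects d from e — these are bridges.

a-h, b-f, d-e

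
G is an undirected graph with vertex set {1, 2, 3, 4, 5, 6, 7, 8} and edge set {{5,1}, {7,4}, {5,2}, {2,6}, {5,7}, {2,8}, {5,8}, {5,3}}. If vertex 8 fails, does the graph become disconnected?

No

Deleting 8 leaves 1 component (was 1) (its neighbors 2, 5 remain connected to each other), so 8 is not a cut vertex.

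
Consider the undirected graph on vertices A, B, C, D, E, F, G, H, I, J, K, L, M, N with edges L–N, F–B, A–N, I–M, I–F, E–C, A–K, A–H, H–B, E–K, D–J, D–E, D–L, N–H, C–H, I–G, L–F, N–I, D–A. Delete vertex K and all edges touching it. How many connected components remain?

With K gone, the remaining components are: {A, B, C, D, E, F, G, H, I, J, L, M, N}.
That is 1 component.

1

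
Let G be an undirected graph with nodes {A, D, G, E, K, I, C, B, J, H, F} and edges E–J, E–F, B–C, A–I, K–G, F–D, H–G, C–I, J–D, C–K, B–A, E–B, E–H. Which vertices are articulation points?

Removing E increases the component count from 1 to 2, so E is a cut vertex.
By contrast removing K leaves 1 component; it is not a cut vertex. No other vertex is a cut vertex either.

E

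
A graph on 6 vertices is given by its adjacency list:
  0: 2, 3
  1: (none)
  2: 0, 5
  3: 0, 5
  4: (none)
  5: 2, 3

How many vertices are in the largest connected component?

4

4 is isolated — a component by itself.
1 is isolated — a component by itself.
Starting from 0 we can reach 0, 2, 3, 5. That is one component of size 4.
The largest has 4 vertices.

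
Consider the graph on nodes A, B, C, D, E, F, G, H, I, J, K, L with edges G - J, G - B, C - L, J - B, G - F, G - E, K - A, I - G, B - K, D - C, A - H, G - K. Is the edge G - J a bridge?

No

After removing G - J, the path G-B-J still connects them, so the edge is not a bridge.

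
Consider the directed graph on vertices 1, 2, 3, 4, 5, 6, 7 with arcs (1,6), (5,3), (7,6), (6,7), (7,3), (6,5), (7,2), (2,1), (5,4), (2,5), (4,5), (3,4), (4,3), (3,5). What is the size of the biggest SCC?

4

{1, 2, 6, 7} are all mutually reachable — one SCC of size 4.
{3, 4, 5} are all mutually reachable — one SCC of size 3.
The largest has 4 vertices.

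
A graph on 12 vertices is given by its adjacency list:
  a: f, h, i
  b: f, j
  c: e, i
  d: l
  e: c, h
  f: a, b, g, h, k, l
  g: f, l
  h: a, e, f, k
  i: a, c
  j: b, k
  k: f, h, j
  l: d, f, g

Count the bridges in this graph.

1

The edges on the cycle h-f-a-i-c-e-h are not bridges since each lies on that cycle.
But removing l-d disconnects l from d — this is a bridge.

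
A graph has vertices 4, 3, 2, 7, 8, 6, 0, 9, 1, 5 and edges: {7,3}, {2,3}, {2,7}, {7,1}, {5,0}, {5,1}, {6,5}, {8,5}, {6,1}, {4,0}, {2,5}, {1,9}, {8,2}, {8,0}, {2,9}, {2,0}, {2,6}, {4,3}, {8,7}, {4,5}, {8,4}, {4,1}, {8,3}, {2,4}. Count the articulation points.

Removing 6, for instance, still leaves 1 component. No single vertex removal increases the component count — the graph has no articulation points.

0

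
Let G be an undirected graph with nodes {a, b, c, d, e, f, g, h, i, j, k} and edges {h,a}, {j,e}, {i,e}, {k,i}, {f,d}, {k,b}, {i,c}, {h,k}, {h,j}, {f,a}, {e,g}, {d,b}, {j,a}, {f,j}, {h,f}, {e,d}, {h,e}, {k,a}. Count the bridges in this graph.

The edges on the cycle h-k-a-f-h are not bridges since each lies on that cycle.
But removing e–g disconnects e from g; removing i–c disconnects i from c — these are bridges.
That makes 2 bridges.

2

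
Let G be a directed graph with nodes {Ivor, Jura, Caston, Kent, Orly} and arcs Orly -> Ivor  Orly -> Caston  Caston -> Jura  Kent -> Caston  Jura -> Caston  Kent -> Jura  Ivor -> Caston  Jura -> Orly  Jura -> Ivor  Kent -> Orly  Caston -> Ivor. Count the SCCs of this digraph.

{Ivor, Jura, Orly, Caston} are all mutually reachable — one SCC of size 4.
{Kent} is an SCC by itself.
That gives 2 strongly connected components.

2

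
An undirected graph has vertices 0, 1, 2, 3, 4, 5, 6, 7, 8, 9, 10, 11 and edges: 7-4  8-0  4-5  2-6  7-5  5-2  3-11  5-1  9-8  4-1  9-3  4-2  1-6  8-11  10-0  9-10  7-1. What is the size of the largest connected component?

6

Starting from 0 we can reach 0, 3, 8, 9, 10, 11. That is one component of size 6.
Starting from 1 we can reach 1, 2, 4, 5, 6, 7. That is one component of size 6.
The largest has 6 vertices.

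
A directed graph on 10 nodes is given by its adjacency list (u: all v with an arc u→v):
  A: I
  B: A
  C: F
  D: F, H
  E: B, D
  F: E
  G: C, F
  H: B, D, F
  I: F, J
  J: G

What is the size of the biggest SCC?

{A, B, C, D, E, F, G, H, I, J} are all mutually reachable — one SCC of size 10.
The largest has 10 vertices.

10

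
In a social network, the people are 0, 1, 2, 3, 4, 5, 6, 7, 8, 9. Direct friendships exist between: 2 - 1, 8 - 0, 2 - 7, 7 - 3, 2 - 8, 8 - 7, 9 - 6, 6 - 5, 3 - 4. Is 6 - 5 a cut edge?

Removing 6 - 5 leaves no path between 6 and 5: the component count goes from 2 to 3. So it is a bridge.

Yes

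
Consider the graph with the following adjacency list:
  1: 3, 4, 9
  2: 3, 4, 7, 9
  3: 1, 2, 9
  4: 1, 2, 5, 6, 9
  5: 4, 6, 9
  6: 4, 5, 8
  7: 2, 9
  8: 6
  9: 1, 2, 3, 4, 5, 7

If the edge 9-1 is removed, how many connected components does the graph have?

1

9 and 1 are still connected via 9-4-1, so the component count stays at 1.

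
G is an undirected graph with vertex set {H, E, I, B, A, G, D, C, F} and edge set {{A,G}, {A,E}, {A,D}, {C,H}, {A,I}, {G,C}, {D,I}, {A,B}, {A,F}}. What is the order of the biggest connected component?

9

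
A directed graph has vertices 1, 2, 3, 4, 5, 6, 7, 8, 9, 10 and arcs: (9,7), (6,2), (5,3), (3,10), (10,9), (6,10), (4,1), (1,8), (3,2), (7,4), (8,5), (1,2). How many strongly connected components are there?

3

{1, 3, 4, 5, 7, 8, 9, 10} are all mutually reachable — one SCC of size 8.
{2} is an SCC by itself.
{6} is an SCC by itself.
That gives 3 strongly connected components.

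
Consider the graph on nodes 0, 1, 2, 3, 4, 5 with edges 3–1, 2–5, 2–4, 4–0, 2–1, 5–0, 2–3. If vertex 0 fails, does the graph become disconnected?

Deleting 0 leaves 1 component (was 1) (its neighbors 4, 5 remain connected to each other), so 0 is not a cut vertex.

No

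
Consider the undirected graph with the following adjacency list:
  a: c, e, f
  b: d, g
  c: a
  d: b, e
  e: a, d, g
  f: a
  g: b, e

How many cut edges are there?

3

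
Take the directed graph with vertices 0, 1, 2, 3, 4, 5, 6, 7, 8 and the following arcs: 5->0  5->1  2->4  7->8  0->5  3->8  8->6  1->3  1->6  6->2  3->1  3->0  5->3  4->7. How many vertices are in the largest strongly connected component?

{2, 4, 6, 7, 8} are all mutually reachable — one SCC of size 5.
{0, 1, 3, 5} are all mutually reachable — one SCC of size 4.
The largest has 5 vertices.

5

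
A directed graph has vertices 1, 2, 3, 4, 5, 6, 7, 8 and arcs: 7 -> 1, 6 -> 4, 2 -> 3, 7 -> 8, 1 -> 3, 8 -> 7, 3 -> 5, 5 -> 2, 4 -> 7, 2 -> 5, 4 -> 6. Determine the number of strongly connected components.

{2, 3, 5} are all mutually reachable — one SCC of size 3.
{4, 6} are all mutually reachable — one SCC of size 2.
{7, 8} are all mutually reachable — one SCC of size 2.
{1} is an SCC by itself.
That gives 4 strongly connected components.

4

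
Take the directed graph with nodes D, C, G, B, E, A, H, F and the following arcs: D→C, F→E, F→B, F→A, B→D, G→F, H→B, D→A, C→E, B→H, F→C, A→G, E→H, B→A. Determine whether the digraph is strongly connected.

Yes

From C we can reach every vertex (A, B, C, D, E, F, G, H), and every vertex can reach C (A, B, C, D, E, F, G, H). So the whole graph is one strongly connected component.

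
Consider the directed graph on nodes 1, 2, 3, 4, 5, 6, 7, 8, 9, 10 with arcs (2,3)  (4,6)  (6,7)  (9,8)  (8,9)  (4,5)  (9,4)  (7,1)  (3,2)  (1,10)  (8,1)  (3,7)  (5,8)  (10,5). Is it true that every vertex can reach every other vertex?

There is no directed path from 9 to 3, so the graph is not strongly connected.

No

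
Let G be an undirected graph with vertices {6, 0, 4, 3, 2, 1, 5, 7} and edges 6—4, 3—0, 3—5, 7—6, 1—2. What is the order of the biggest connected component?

Starting from 1 we can reach 1, 2. That is one component of size 2.
Starting from 4 we can reach 4, 6, 7. That is one component of size 3.
Starting from 0 we can reach 0, 3, 5. That is one component of size 3.
The largest has 3 vertices.

3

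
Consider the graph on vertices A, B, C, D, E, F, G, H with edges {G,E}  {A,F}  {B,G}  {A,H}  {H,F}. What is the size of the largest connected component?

3

D is isolated — a component by itself.
C is isolated — a component by itself.
Starting from A we can reach A, F, H. That is one component of size 3.
Starting from B we can reach B, E, G. That is one component of size 3.
The largest has 3 vertices.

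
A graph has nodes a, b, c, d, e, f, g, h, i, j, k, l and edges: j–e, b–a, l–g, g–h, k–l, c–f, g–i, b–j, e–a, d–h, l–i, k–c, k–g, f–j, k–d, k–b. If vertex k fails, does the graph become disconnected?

Yes

Deleting k raises the number of components from 1 to 2, so k is a cut vertex.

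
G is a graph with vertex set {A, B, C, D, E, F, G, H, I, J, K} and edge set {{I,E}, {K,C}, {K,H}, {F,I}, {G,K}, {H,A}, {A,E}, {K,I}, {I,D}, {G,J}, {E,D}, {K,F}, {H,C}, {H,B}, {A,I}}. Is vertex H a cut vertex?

Yes

Deleting H raises the number of components from 1 to 2, so H is a cut vertex.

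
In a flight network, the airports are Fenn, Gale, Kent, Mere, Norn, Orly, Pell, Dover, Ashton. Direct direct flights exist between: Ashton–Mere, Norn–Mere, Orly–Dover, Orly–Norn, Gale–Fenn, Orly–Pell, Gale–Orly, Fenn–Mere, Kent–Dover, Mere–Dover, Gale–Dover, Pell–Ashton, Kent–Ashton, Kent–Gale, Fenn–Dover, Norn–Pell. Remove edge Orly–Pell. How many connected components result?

Orly and Pell are still connected via Orly-Norn-Pell, so the component count stays at 1.

1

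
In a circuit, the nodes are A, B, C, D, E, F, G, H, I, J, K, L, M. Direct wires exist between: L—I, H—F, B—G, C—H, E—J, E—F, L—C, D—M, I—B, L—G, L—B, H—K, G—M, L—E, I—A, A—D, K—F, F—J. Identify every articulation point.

L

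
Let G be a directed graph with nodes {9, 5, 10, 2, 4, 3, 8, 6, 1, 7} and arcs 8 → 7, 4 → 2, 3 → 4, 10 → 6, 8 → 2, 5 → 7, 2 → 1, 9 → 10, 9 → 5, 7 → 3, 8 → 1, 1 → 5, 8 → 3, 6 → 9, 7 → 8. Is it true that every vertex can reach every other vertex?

There is no directed path from 5 to 6, so the graph is not strongly connected.

No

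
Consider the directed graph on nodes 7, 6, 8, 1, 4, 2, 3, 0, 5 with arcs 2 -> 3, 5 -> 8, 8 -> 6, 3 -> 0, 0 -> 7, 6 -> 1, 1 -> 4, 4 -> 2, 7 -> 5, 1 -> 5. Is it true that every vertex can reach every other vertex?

From 5 we can reach every vertex (0, 1, 2, 3, 4, 5, 6, 7, 8), and every vertex can reach 5 (0, 1, 2, 3, 4, 5, 6, 7, 8). So the whole graph is one strongly connected component.

Yes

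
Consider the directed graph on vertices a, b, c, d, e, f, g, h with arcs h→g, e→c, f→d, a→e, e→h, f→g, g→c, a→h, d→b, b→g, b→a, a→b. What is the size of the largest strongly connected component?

2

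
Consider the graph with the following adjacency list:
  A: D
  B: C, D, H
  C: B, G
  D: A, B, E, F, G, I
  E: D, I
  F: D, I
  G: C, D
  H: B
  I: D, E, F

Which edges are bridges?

The edges on the cycle D-B-C-G-D are not bridges since each lies on that cycle.
But removing H-B disconnects H from B; removing D-A disconnects D from A — these are bridges.

A-D, B-H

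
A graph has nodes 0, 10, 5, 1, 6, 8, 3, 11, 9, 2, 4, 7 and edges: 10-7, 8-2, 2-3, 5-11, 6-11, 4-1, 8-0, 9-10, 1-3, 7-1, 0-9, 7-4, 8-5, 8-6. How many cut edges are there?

The edges on the cycle 8-6-11-5-8 are not bridges since each lies on that cycle.
Every edge lies on some cycle, so there are no bridges.

0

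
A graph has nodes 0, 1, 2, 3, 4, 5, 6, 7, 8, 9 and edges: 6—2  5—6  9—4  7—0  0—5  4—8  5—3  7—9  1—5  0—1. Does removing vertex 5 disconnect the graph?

Yes

Deleting 5 raises the number of components from 1 to 3, so 5 is a cut vertex.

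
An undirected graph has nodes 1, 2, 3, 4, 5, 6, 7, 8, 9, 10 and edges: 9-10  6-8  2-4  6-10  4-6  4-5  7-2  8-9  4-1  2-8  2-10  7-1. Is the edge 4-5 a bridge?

Yes

Removing 4-5 leaves no path between 4 and 5: the component count goes from 2 to 3. So it is a bridge.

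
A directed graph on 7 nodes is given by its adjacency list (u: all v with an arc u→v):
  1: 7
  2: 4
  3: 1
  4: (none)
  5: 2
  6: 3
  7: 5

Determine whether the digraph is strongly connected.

There is no directed path from 3 to 6, so the graph is not strongly connected.

No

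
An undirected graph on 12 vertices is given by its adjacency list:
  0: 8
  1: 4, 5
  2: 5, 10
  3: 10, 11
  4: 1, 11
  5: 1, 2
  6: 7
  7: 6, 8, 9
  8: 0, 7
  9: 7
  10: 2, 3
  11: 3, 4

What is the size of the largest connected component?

7

Starting from 0 we can reach 0, 6, 7, 8, 9. That is one component of size 5.
Starting from 1 we can reach 1, 2, 3, 4, 5, 10, 11. That is one component of size 7.
The largest has 7 vertices.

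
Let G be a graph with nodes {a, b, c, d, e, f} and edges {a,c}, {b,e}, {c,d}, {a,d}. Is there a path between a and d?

Yes

From a we can reach a, c, d, which includes d.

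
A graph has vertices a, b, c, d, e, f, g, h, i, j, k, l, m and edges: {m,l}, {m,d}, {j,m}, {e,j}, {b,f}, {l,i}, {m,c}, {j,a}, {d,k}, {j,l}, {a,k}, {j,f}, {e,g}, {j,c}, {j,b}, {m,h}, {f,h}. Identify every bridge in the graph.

e-g, e-j, i-l

The edges on the cycle j-m-d-k-a-j are not bridges since each lies on that cycle.
But removing l—i disconnects l from i; removing e—g disconnects e from g; removing j—e disconnects j from e — these are bridges.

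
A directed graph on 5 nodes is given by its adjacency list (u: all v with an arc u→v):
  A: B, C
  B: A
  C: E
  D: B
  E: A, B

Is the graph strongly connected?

There is no directed path from A to D, so the graph is not strongly connected.

No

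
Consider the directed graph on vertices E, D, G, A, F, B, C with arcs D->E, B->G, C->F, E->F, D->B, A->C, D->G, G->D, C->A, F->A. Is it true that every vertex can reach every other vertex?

No

There is no directed path from C to D, so the graph is not strongly connected.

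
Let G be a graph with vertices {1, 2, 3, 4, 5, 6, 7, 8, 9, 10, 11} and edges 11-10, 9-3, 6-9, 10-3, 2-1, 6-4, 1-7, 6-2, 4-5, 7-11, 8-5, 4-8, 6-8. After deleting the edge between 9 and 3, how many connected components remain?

9 and 3 are still connected via 9-6-2-1-7-11-10-3, so the component count stays at 1.

1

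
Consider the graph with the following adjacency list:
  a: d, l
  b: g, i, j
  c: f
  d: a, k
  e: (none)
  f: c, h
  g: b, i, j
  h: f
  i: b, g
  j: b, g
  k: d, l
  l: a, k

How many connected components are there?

e is isolated — a component by itself.
Starting from c we can reach c, f, h. That is one component of size 3.
Starting from a we can reach a, d, k, l. That is one component of size 4.
Starting from b we can reach b, g, i, j. That is one component of size 4.
Total: 4 components.

4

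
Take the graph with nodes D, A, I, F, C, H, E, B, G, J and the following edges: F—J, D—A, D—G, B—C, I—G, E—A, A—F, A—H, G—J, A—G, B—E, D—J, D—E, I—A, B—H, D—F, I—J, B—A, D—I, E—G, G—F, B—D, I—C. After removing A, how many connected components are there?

With A gone, the remaining components are: {B, C, D, E, F, G, H, I, J}.
That is 1 component.

1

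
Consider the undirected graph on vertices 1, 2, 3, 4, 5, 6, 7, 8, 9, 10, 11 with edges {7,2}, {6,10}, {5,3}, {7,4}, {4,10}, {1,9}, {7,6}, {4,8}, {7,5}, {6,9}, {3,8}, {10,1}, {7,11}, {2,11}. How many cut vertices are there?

1

Removing 7 increases the component count from 1 to 2, so 7 is a cut vertex.
By contrast removing 8 leaves 1 component; it is not a cut vertex. No other vertex is a cut vertex either.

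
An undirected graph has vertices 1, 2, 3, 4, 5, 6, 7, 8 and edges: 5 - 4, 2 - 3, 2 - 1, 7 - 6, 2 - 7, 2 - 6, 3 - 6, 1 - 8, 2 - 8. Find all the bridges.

4-5

The edges on the cycle 2-1-8-2 are not bridges since each lies on that cycle.
But removing 5 - 4 disconnects 5 from 4 — this is a bridge.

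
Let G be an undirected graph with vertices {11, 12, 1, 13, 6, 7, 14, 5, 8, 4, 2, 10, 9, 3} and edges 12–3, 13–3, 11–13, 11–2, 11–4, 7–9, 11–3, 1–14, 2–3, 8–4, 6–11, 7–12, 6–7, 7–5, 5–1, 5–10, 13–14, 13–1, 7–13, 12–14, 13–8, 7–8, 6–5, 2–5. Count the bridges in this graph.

2

The edges on the cycle 6-7-12-14-1-13-11-6 are not bridges since each lies on that cycle.
But removing 9–7 disconnects 9 from 7; removing 5–10 disconnects 5 from 10 — these are bridges.
That makes 2 bridges.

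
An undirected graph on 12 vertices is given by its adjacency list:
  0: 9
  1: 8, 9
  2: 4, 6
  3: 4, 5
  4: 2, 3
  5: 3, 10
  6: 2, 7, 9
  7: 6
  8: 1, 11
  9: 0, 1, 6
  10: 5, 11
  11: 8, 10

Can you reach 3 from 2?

From 2 we can reach 0, 1, 2, 3, 4, 5, 6, 7, 8, 9, 10, 11, which includes 3.

Yes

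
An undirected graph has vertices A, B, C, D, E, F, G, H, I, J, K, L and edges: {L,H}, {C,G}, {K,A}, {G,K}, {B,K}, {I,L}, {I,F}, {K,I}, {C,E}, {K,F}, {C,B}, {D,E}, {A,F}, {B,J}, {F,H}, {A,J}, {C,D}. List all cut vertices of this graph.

Removing C increases the component count from 1 to 2, so C is a cut vertex.
By contrast removing E leaves 1 component; it is not a cut vertex. No other vertex is a cut vertex either.

C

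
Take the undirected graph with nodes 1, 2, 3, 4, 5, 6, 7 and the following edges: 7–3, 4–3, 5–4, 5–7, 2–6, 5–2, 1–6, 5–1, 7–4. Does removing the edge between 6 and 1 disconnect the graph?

After removing 6–1, the path 6-2-5-1 still connects them, so the edge is not a bridge.

No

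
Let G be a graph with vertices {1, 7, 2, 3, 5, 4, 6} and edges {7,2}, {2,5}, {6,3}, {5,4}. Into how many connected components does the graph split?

3

1 is isolated — a component by itself.
Starting from 3 we can reach 3, 6. That is one component of size 2.
Starting from 2 we can reach 2, 4, 5, 7. That is one component of size 4.
Total: 3 components.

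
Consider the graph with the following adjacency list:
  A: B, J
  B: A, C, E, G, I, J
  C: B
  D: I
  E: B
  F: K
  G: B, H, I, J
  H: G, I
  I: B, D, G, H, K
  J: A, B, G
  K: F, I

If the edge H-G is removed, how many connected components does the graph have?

1

H and G are still connected via H-I-G, so the component count stays at 1.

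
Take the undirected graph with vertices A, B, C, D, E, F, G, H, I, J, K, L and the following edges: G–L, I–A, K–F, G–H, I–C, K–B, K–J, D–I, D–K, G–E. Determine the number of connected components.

Starting from E we can reach E, G, H, L. That is one component of size 4.
Starting from A we can reach A, B, C, D, F, I, J, K. That is one component of size 8.
Total: 2 components.

2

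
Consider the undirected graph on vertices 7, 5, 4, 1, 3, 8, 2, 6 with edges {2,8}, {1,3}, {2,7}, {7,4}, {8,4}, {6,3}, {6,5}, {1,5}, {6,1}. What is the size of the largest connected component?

4

Starting from 2 we can reach 2, 4, 7, 8. That is one component of size 4.
Starting from 1 we can reach 1, 3, 5, 6. That is one component of size 4.
The largest has 4 vertices.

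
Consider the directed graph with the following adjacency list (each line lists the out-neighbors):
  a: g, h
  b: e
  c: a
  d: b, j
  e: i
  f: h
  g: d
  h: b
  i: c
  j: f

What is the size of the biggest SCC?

10

{a, b, c, d, e, f, g, h, i, j} are all mutually reachable — one SCC of size 10.
The largest has 10 vertices.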